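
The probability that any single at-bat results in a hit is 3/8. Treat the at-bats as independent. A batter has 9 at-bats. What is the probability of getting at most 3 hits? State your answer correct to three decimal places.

X ~ Binomial(9, 0.375); P(X ≤ 3) = Σ C(9,k) p^k (1−p)^(9−k) over k:
  k=0: C(9,0)·0.375^0·0.625^9 = 0.01455
  k=1: C(9,1)·0.375^1·0.625^8 = 0.07858
  k=2: C(9,2)·0.375^2·0.625^7 = 0.18859
  k=3: C(9,3)·0.375^3·0.625^6 = 0.26403
Total = 0.54576

0.546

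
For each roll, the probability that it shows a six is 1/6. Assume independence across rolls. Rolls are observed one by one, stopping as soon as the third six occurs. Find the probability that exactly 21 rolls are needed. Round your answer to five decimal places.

0.03304

Y = trial on which the third success occurs; negative binomial, r=3, p=0.166667.
P(Y=21) = C(20,2) · p^3 · (1−p)^18
= 190 · 0.0046296 · 0.037561 = 0.0330398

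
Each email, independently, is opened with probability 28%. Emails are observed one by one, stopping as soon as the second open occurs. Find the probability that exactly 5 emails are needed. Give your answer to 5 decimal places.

0.11705

Y = trial on which the second success occurs; negative binomial, r=2, p=0.28.
P(Y=5) = C(4,1) · p^2 · (1−p)^3
= 4 · 0.0784 · 0.37325 = 0.1170506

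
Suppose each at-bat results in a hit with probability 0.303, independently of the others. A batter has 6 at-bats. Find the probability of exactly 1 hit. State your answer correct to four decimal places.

X ~ Binomial(n=6, p=0.303).
P(X=1) = C(6,1) · p^1 · (1−p)^5
= 6 · 0.303 · 0.1645 = 0.299060

0.2991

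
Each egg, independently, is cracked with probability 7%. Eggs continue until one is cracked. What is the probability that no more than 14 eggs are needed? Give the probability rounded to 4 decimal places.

0.6380

Y = number of eggs to the first success; geometric, p = 0.07.
P(Y ≤ 14) = 1 − (1−p)^14 = 1 − 0.362044 = 0.637956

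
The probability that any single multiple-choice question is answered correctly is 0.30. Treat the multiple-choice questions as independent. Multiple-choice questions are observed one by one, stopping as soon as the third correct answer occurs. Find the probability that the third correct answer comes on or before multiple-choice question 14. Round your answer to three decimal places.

0.839

Finishing within 14 multiple-choice questions ⇔ at least 3 successes in the first 14. With X ~ Binomial(14, 0.30), P(Y ≤ 14) = 1 − P(X ≤ 2).
  k=0: C(14,0)·0.30^0·0.70^14 = 0.00678
  k=1: C(14,1)·0.30^1·0.70^13 = 0.04069
  k=2: C(14,2)·0.30^2·0.70^12 = 0.11336
1 − 0.16084 = 0.83916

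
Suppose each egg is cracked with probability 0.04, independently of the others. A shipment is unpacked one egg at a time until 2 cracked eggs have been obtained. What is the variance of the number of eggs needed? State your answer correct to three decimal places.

Y = total eggs until the second success; negative binomial with r=2, p=0.04.
Var(Y) = r(1−p)/p² = 2·0.96 / 0.04² = 1200.00000

1200.000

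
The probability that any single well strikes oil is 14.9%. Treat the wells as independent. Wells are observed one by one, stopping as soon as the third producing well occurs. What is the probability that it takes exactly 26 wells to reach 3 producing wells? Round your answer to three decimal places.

0.024

Y = trial on which the third success occurs; negative binomial, r=3, p=0.149.
P(Y=26) = C(25,2) · p^3 · (1−p)^23
= 300 · 0.0033079 · 0.024456 = 0.02427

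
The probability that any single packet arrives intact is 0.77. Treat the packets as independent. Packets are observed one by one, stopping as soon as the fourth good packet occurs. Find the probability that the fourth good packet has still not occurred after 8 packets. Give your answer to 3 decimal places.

Needing more than 8 packets ⇔ fewer than 4 successes in the first 8. With X ~ Binomial(8, 0.77), P(Y > 8) = P(X ≤ 3).
  k=0: C(8,0)·0.77^0·0.23^8 = 0.00001
  k=1: C(8,1)·0.77^1·0.23^7 = 0.00021
  k=2: C(8,2)·0.77^2·0.23^6 = 0.00246
  k=3: C(8,3)·0.77^3·0.23^5 = 0.01646
P(X ≤ 3) = 0.01913

0.019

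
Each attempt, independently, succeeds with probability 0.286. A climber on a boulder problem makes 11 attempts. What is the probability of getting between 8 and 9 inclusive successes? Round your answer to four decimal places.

0.0030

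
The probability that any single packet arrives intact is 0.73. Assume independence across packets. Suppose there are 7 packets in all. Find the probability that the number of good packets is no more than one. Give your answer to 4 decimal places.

X ~ Binomial(7, 0.73); P(X ≤ 1) = Σ C(7,k) p^k (1−p)^(7−k) over k:
  k=0: C(7,0)·0.73^0·0.27^7 = 0.000105
  k=1: C(7,1)·0.73^1·0.27^6 = 0.001980
Total = 0.002084

0.0021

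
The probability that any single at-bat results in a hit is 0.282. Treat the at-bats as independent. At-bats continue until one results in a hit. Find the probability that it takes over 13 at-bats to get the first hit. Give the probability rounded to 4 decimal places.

Y = number of at-bats to the first success; geometric, p = 0.282.
P(Y > 13) = P(first 13 all fail) = (1−p)^13 = 0.013478

0.0135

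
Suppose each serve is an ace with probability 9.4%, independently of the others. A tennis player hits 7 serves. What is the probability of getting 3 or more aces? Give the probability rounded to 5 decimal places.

X ~ Binomial(7, 0.094); P(X ≥ 3) = Σ C(7,k) p^k (1−p)^(7−k) over k:
  k=3: C(7,3)·0.094^3·0.906^4 = 0.0195868
  k=4: C(7,4)·0.094^4·0.906^3 = 0.0020322
  k=5: C(7,5)·0.094^5·0.906^2 = 0.0001265
  k=6: C(7,6)·0.094^6·0.906^1 = 0.0000044
  k=7: C(7,7)·0.094^7·0.906^0 = 0.0000001
Total = 0.0217500

0.02175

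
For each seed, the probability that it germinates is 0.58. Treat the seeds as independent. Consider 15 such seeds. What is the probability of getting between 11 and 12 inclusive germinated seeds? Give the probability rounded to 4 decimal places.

0.1550

X ~ Binomial(15, 0.58); P(11 ≤ X ≤ 12) = Σ C(15,k) p^k (1−p)^(15−k) over k:
  k=11: C(15,11)·0.58^11·0.42^4 = 0.106130
  k=12: C(15,12)·0.58^12·0.42^3 = 0.048853
Total = 0.154983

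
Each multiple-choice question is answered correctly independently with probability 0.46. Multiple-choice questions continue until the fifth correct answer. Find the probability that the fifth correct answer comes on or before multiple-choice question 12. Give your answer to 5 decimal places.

Finishing within 12 multiple-choice questions ⇔ at least 5 successes in the first 12. With X ~ Binomial(12, 0.46), P(Y ≤ 12) = 1 − P(X ≤ 4).
  k=0: C(12,0)·0.46^0·0.54^12 = 0.0006148
  k=1: C(12,1)·0.46^1·0.54^11 = 0.0062845
  k=2: C(12,2)·0.46^2·0.54^10 = 0.0294440
  k=3: C(12,3)·0.46^3·0.54^9 = 0.0836065
  k=4: C(12,4)·0.46^4·0.54^8 = 0.1602458
1 − 0.2801956 = 0.7198044

0.71980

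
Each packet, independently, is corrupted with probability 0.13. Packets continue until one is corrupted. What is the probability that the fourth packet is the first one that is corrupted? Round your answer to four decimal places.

0.0856

Geometric (trials to first success), p = 0.13.
P(Y = 4) = (1−p)^3 · p = 0.6585 · 0.13 = 0.085605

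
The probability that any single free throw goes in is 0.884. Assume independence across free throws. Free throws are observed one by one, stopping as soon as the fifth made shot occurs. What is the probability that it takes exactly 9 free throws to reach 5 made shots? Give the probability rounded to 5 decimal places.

0.00684

Y = trial on which the fifth success occurs; negative binomial, r=5, p=0.884.
P(Y=9) = C(8,4) · p^5 · (1−p)^4
= 70 · 0.53984 · 0.00018106 = 0.0068421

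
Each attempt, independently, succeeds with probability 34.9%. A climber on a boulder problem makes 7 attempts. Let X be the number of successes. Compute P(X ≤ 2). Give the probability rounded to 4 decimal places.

0.5346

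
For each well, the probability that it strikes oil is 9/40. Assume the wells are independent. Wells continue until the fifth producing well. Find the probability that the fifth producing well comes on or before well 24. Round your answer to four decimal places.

0.6556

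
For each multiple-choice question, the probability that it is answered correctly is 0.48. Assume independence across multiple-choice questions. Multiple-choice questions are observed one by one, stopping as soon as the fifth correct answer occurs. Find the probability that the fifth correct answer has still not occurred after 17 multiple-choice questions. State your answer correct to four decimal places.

0.0356

Needing more than 17 multiple-choice questions ⇔ fewer than 5 successes in the first 17. With X ~ Binomial(17, 0.48), P(Y > 17) = P(X ≤ 4).
  k=0: C(17,0)·0.48^0·0.52^17 = 0.000015
  k=1: C(17,1)·0.48^1·0.52^16 = 0.000233
  k=2: C(17,2)·0.48^2·0.52^15 = 0.001722
  k=3: C(17,3)·0.48^3·0.52^14 = 0.007948
  k=4: C(17,4)·0.48^4·0.52^13 = 0.025679
P(X ≤ 4) = 0.035598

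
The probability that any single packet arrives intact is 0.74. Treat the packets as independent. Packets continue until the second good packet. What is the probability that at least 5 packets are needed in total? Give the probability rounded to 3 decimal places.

0.057

Needing more than 4 packets ⇔ fewer than 2 successes in the first 4. With X ~ Binomial(4, 0.74), P(Y > 4) = P(X ≤ 1).
  k=0: C(4,0)·0.74^0·0.26^4 = 0.00457
  k=1: C(4,1)·0.74^1·0.26^3 = 0.05202
P(X ≤ 1) = 0.05659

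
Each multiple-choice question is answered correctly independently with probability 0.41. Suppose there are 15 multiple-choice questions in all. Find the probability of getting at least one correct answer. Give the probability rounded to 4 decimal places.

P(at least one) = 1 − P(none) = 1 − (1 − 0.41)^15
= 1 − 0.000365 = 0.999635

0.9996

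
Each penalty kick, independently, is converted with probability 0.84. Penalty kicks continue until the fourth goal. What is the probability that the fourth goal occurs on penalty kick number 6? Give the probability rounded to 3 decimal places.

0.127

Y = trial on which the fourth success occurs; negative binomial, r=4, p=0.84.
P(Y=6) = C(5,3) · p^4 · (1−p)^2
= 10 · 0.49787 · 0.0256 = 0.12746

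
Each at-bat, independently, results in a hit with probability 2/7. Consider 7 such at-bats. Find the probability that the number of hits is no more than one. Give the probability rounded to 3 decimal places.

0.360

X ~ Binomial(7, 0.285714); P(X ≤ 1) = Σ C(7,k) p^k (1−p)^(7−k) over k:
  k=0: C(7,0)·0.285714^0·0.714286^7 = 0.09486
  k=1: C(7,1)·0.285714^1·0.714286^6 = 0.26562
Total = 0.36049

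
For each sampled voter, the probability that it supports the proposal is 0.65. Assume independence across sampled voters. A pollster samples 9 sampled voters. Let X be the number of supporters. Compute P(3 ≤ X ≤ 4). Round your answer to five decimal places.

0.16054

X ~ Binomial(9, 0.65); P(3 ≤ X ≤ 4) = Σ C(9,k) p^k (1−p)^(9−k) over k:
  k=3: C(9,3)·0.65^3·0.35^6 = 0.0424060
  k=4: C(9,4)·0.65^4·0.35^5 = 0.1181311
Total = 0.1605371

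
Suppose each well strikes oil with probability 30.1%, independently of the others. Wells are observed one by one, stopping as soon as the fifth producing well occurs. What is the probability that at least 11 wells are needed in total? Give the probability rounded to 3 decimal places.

Needing more than 10 wells ⇔ fewer than 5 successes in the first 10. With X ~ Binomial(10, 0.301), P(Y > 10) = P(X ≤ 4).
  k=0: C(10,0)·0.301^0·0.699^10 = 0.02785
  k=1: C(10,1)·0.301^1·0.699^9 = 0.11991
  k=2: C(10,2)·0.301^2·0.699^8 = 0.23236
  k=3: C(10,3)·0.301^3·0.699^7 = 0.26682
  k=4: C(10,4)·0.301^4·0.699^6 = 0.20107
P(X ≤ 4) = 0.84801

0.848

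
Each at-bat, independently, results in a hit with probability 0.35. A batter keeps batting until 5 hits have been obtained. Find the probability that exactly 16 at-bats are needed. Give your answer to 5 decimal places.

0.06274

Y = trial on which the fifth success occurs; negative binomial, r=5, p=0.35.
P(Y=16) = C(15,4) · p^5 · (1−p)^11
= 1365 · 0.0052522 · 0.0087508 = 0.0627364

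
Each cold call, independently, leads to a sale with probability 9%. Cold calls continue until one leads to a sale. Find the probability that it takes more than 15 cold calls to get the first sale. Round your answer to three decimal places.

Y = number of cold calls to the first success; geometric, p = 0.09.
P(Y > 15) = P(first 15 all fail) = (1−p)^15 = 0.24301

0.243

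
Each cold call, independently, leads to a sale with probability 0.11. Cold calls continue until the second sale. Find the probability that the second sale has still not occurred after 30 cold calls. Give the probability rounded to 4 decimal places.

Needing more than 30 cold calls ⇔ fewer than 2 successes in the first 30. With X ~ Binomial(30, 0.11), P(Y > 30) = P(X ≤ 1).
  k=0: C(30,0)·0.11^0·0.89^30 = 0.030318
  k=1: C(30,1)·0.11^1·0.89^29 = 0.112415
P(X ≤ 1) = 0.142733

0.1427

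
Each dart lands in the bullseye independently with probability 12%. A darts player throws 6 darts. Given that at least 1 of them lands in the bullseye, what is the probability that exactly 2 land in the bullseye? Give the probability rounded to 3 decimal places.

0.242

X ~ Binomial(6, 0.12). Want P(X=2 | X≥1) = P(X=2) / P(X≥1).
P(X=2) = C(6,2)·0.12^2·0.88^4 = 0.12953
P(X≥1) = 1 − 0.46440 = 0.53560
Ratio = 0.12953 / 0.53560 = 0.24185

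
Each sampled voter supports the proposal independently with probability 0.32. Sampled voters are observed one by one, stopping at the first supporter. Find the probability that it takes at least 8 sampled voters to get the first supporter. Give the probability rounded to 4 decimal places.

Y = number of sampled voters to the first success; geometric, p = 0.32.
P(Y > 7) = P(first 7 all fail) = (1−p)^7 = 0.067230

0.0672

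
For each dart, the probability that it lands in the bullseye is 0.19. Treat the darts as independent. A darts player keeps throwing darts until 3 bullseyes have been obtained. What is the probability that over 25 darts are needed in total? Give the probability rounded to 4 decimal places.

Needing more than 25 darts ⇔ fewer than 3 successes in the first 25. With X ~ Binomial(25, 0.19), P(Y > 25) = P(X ≤ 2).
  k=0: C(25,0)·0.19^0·0.81^25 = 0.005154
  k=1: C(25,1)·0.19^1·0.81^24 = 0.030223
  k=2: C(25,2)·0.19^2·0.81^23 = 0.085071
P(X ≤ 2) = 0.120448

0.1204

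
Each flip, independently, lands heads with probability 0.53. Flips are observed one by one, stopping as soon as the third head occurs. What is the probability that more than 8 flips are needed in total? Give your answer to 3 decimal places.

0.109

Needing more than 8 flips ⇔ fewer than 3 successes in the first 8. With X ~ Binomial(8, 0.53), P(Y > 8) = P(X ≤ 2).
  k=0: C(8,0)·0.53^0·0.47^8 = 0.00238
  k=1: C(8,1)·0.53^1·0.47^7 = 0.02148
  k=2: C(8,2)·0.53^2·0.47^6 = 0.08478
P(X ≤ 2) = 0.10864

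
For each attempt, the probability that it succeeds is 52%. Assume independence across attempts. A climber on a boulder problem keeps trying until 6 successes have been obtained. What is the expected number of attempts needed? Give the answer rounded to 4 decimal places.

11.5385

Y = total attempts until the sixth success; negative binomial with r=6, p=0.52.
E[Y] = r / p = 6 / 0.52 = 11.538462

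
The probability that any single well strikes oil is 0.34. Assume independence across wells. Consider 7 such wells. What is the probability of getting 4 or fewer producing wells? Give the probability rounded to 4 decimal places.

0.9508

X ~ Binomial(7, 0.34); P(X ≤ 4) = Σ C(7,k) p^k (1−p)^(7−k) over k:
  k=0: C(7,0)·0.34^0·0.66^7 = 0.054552
  k=1: C(7,1)·0.34^1·0.66^6 = 0.196716
  k=2: C(7,2)·0.34^2·0.66^5 = 0.304016
  k=3: C(7,3)·0.34^3·0.66^4 = 0.261024
  k=4: C(7,4)·0.34^4·0.66^3 = 0.134467
Total = 0.950775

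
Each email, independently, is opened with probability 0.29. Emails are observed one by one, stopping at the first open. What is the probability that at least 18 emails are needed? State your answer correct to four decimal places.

0.0030

Y = number of emails to the first success; geometric, p = 0.29.
P(Y > 17) = P(first 17 all fail) = (1−p)^17 = 0.002961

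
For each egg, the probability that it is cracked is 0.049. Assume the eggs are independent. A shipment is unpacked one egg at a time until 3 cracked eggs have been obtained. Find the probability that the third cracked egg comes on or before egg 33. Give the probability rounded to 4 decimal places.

Finishing within 33 eggs ⇔ at least 3 successes in the first 33. With X ~ Binomial(33, 0.049), P(Y ≤ 33) = 1 − P(X ≤ 2).
  k=0: C(33,0)·0.049^0·0.951^33 = 0.190527
  k=1: C(33,1)·0.049^1·0.951^32 = 0.323956
  k=2: C(33,2)·0.049^2·0.951^31 = 0.267068
1 − 0.781552 = 0.218448

0.2184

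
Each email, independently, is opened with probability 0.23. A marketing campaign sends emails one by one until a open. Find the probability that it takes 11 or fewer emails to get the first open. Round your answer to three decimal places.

Y = number of emails to the first success; geometric, p = 0.23.
P(Y ≤ 11) = 1 − (1−p)^11 = 1 − 0.05642 = 0.94358

0.944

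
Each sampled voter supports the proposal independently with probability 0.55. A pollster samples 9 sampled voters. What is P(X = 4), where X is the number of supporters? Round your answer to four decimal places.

0.2128

X ~ Binomial(n=9, p=0.55).
P(X=4) = C(9,4) · p^4 · (1−p)^5
= 126 · 0.091506 · 0.018453 = 0.212757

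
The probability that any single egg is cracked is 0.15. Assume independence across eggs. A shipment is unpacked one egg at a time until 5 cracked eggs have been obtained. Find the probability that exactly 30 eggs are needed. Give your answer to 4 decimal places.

Y = trial on which the fifth success occurs; negative binomial, r=5, p=0.15.
P(Y=30) = C(29,4) · p^5 · (1−p)^25
= 23751 · 7.5937e-05 · 0.017198 = 0.031018

0.0310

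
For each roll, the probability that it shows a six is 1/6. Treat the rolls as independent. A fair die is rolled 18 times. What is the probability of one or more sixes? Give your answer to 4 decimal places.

P(at least one) = 1 − P(none) = 1 − (1 − 0.166667)^18
= 1 − 0.037561 = 0.962439

0.9624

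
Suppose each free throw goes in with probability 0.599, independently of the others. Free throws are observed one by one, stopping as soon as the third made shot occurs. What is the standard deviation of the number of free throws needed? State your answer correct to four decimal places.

Y = total free throws until the third success; negative binomial with r=3, p=0.599.
SD(Y) = √[r(1−p)/p²] = √(3.352833) = 1.831074

1.8311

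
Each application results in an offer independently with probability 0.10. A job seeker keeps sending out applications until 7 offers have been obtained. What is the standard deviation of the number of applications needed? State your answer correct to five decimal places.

25.09980

Y = total applications until the seventh success; negative binomial with r=7, p=0.10.
SD(Y) = √[r(1−p)/p²] = √(630.0000000) = 25.0998008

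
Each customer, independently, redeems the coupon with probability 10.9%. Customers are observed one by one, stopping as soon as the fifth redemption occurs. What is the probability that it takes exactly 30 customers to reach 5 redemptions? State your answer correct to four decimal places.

Y = trial on which the fifth success occurs; negative binomial, r=5, p=0.109.
P(Y=30) = C(29,4) · p^5 · (1−p)^25
= 23751 · 1.5386e-05 · 0.05584 = 0.020406

0.0204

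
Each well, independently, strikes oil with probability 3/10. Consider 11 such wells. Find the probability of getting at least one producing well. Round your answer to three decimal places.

0.980

P(at least one) = 1 − P(none) = 1 − (1 − 0.30)^11
= 1 − 0.01977 = 0.98023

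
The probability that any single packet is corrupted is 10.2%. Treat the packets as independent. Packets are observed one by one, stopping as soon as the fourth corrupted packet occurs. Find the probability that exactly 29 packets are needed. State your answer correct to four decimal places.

Y = trial on which the fourth success occurs; negative binomial, r=4, p=0.102.
P(Y=29) = C(28,3) · p^4 · (1−p)^25
= 3276 · 0.00010824 · 0.067906 = 0.024080

0.0241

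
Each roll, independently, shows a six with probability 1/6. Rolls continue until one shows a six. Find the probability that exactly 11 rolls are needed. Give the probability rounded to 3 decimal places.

Geometric (trials to first success), p = 0.166667.
P(Y = 11) = (1−p)^10 · p = 0.16151 · 0.166667 = 0.02692

0.027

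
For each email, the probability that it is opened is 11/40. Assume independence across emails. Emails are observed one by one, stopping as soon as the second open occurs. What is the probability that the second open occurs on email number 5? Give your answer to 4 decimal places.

0.1153

Y = trial on which the second success occurs; negative binomial, r=2, p=0.275.
P(Y=5) = C(4,1) · p^2 · (1−p)^3
= 4 · 0.075625 · 0.38108 = 0.115276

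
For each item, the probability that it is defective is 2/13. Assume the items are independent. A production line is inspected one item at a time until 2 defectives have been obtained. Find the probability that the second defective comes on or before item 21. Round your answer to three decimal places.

0.856

Finishing within 21 items ⇔ at least 2 successes in the first 21. With X ~ Binomial(21, 0.153846), P(Y ≤ 21) = 1 − P(X ≤ 1).
  k=0: C(21,0)·0.153846^0·0.846154^21 = 0.02995
  k=1: C(21,1)·0.153846^1·0.846154^20 = 0.11436
1 − 0.14432 = 0.85568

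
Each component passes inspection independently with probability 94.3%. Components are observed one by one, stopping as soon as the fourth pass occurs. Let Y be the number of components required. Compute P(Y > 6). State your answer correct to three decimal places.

0.003

Needing more than 6 components ⇔ fewer than 4 successes in the first 6. With X ~ Binomial(6, 0.943), P(Y > 6) = P(X ≤ 3).
  k=0: C(6,0)·0.943^0·0.057^6 = 0.00000
  k=1: C(6,1)·0.943^1·0.057^5 = 0.00000
  k=2: C(6,2)·0.943^2·0.057^4 = 0.00014
  k=3: C(6,3)·0.943^3·0.057^3 = 0.00311
P(X ≤ 3) = 0.00325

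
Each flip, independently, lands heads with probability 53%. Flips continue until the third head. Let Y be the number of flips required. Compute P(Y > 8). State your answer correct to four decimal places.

Needing more than 8 flips ⇔ fewer than 3 successes in the first 8. With X ~ Binomial(8, 0.53), P(Y > 8) = P(X ≤ 2).
  k=0: C(8,0)·0.53^0·0.47^8 = 0.002381
  k=1: C(8,1)·0.53^1·0.47^7 = 0.021481
  k=2: C(8,2)·0.53^2·0.47^6 = 0.084781
P(X ≤ 2) = 0.108643

0.1086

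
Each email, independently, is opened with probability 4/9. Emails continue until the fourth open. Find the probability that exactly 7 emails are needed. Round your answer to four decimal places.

Y = trial on which the fourth success occurs; negative binomial, r=4, p=0.444444.
P(Y=7) = C(6,3) · p^4 · (1−p)^3
= 20 · 0.039018 · 0.17147 = 0.133808

0.1338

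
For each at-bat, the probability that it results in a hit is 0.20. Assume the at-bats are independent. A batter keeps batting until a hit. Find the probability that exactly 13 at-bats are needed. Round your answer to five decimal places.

Geometric (trials to first success), p = 0.20.
P(Y = 13) = (1−p)^12 · p = 0.068719 · 0.20 = 0.0137439

0.01374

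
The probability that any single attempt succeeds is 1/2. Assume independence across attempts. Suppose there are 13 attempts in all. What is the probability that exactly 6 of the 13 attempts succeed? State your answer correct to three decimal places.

X ~ Binomial(n=13, p=0.50).
P(X=6) = C(13,6) · p^6 · (1−p)^7
= 1716 · 0.015625 · 0.0078125 = 0.20947

0.209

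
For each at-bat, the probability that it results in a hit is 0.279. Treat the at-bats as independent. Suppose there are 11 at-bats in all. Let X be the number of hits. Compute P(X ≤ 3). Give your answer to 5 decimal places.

X ~ Binomial(11, 0.279); P(X ≤ 3) = Σ C(11,k) p^k (1−p)^(11−k) over k:
  k=0: C(11,0)·0.279^0·0.721^11 = 0.0273708
  k=1: C(11,1)·0.279^1·0.721^10 = 0.1165063
  k=2: C(11,2)·0.279^2·0.721^9 = 0.2254179
  k=3: C(11,3)·0.279^3·0.721^8 = 0.2616849
Total = 0.6309800

0.63098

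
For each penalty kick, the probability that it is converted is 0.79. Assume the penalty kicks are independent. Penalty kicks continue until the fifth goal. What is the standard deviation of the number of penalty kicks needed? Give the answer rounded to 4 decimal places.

Y = total penalty kicks until the fifth success; negative binomial with r=5, p=0.79.
SD(Y) = √[r(1−p)/p²] = √(1.682423) = 1.297082

1.2971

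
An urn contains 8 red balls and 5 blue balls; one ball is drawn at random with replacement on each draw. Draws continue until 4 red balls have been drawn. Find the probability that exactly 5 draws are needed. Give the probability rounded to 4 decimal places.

Y = trial on which the fourth success occurs; negative binomial, r=4, p=0.615385.
P(Y=5) = C(4,3) · p^4 · (1−p)^1
= 4 · 0.14341 · 0.38462 = 0.220634

0.2206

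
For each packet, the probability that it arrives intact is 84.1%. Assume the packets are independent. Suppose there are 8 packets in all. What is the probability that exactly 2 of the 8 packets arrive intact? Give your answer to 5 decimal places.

0.00032

X ~ Binomial(n=8, p=0.841).
P(X=2) = C(8,2) · p^2 · (1−p)^6
= 28 · 0.70728 · 1.6158e-05 = 0.0003200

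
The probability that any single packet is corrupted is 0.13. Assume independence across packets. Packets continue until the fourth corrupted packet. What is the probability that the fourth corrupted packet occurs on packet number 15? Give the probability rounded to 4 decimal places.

0.0225

Y = trial on which the fourth success occurs; negative binomial, r=4, p=0.13.
P(Y=15) = C(14,3) · p^4 · (1−p)^11
= 364 · 0.00028561 · 0.21613 = 0.022469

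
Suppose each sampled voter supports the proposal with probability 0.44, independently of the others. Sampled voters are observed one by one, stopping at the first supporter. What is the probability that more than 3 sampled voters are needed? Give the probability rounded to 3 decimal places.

0.176

Y = number of sampled voters to the first success; geometric, p = 0.44.
P(Y > 3) = P(first 3 all fail) = (1−p)^3 = 0.17562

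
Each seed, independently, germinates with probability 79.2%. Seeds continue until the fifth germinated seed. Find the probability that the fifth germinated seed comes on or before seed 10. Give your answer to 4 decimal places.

0.9922

Finishing within 10 seeds ⇔ at least 5 successes in the first 10. With X ~ Binomial(10, 0.792), P(Y ≤ 10) = 1 − P(X ≤ 4).
  k=0: C(10,0)·0.792^0·0.208^10 = 0.000000
  k=1: C(10,1)·0.792^1·0.208^9 = 0.000006
  k=2: C(10,2)·0.792^2·0.208^8 = 0.000099
  k=3: C(10,3)·0.792^3·0.208^7 = 0.001004
  k=4: C(10,4)·0.792^4·0.208^6 = 0.006691
1 − 0.007800 = 0.992200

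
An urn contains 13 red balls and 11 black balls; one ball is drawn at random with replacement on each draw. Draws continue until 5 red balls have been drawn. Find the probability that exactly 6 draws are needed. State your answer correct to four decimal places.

Y = trial on which the fifth success occurs; negative binomial, r=5, p=0.541667.
P(Y=6) = C(5,4) · p^5 · (1−p)^1
= 5 · 0.046629 · 0.45833 = 0.106859

0.1069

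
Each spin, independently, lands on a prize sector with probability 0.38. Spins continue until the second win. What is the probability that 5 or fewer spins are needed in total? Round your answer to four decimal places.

0.6276

Finishing within 5 spins ⇔ at least 2 successes in the first 5. With X ~ Binomial(5, 0.38), P(Y ≤ 5) = 1 − P(X ≤ 1).
  k=0: C(5,0)·0.38^0·0.62^5 = 0.091613
  k=1: C(5,1)·0.38^1·0.62^4 = 0.280750
1 − 0.372364 = 0.627636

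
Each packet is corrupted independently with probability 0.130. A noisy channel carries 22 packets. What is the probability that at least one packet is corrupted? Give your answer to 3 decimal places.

P(at least one) = 1 − P(none) = 1 − (1 − 0.13)^22
= 1 − 0.04671 = 0.95329

0.953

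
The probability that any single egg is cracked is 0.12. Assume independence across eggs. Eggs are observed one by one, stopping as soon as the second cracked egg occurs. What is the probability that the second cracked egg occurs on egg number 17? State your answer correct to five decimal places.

0.03386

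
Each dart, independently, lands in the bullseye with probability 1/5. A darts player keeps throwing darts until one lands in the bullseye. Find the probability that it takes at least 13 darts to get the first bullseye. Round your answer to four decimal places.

Y = number of darts to the first success; geometric, p = 0.20.
P(Y > 12) = P(first 12 all fail) = (1−p)^12 = 0.068719

0.0687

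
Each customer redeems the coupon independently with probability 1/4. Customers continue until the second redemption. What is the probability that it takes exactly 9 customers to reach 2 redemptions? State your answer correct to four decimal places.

0.0667

Y = trial on which the second success occurs; negative binomial, r=2, p=0.25.
P(Y=9) = C(8,1) · p^2 · (1−p)^7
= 8 · 0.0625 · 0.13348 = 0.066742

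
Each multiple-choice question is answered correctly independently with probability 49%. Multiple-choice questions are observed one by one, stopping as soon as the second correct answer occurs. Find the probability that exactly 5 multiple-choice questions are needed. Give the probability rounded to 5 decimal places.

Y = trial on which the second success occurs; negative binomial, r=2, p=0.49.
P(Y=5) = C(4,1) · p^2 · (1−p)^3
= 4 · 0.2401 · 0.13265 = 0.1273980

0.12740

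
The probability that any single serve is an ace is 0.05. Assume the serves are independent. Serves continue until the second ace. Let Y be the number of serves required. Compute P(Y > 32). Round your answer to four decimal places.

0.5200

Needing more than 32 serves ⇔ fewer than 2 successes in the first 32. With X ~ Binomial(32, 0.05), P(Y > 32) = P(X ≤ 1).
  k=0: C(32,0)·0.05^0·0.95^32 = 0.193711
  k=1: C(32,1)·0.05^1·0.95^31 = 0.326251
P(X ≤ 1) = 0.519962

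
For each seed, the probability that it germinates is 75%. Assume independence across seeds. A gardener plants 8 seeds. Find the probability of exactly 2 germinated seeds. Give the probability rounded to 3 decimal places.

X ~ Binomial(n=8, p=0.75).
P(X=2) = C(8,2) · p^2 · (1−p)^6
= 28 · 0.5625 · 0.00024414 = 0.00385

0.004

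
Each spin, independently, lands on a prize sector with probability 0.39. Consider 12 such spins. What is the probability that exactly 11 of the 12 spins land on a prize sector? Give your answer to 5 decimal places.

X ~ Binomial(n=12, p=0.39).
P(X=11) = C(12,11) · p^11 · (1−p)^1
= 12 · 3.1748e-05 · 0.61 = 0.0002324

0.00023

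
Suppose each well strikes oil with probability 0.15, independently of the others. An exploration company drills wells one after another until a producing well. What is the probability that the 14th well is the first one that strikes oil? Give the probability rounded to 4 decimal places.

Geometric (trials to first success), p = 0.15.
P(Y = 14) = (1−p)^13 · p = 0.12091 · 0.15 = 0.018136

0.0181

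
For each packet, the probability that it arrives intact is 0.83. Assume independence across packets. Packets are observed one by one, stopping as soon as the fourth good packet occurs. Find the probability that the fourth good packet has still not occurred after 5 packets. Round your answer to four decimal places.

Needing more than 5 packets ⇔ fewer than 4 successes in the first 5. With X ~ Binomial(5, 0.83), P(Y > 5) = P(X ≤ 3).
  k=0: C(5,0)·0.83^0·0.17^5 = 0.000142
  k=1: C(5,1)·0.83^1·0.17^4 = 0.003466
  k=2: C(5,2)·0.83^2·0.17^3 = 0.033846
  k=3: C(5,3)·0.83^3·0.17^2 = 0.165246
P(X ≤ 3) = 0.202700

0.2027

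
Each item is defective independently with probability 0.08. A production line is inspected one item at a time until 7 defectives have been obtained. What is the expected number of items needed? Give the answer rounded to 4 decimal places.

87.5000

Y = total items until the seventh success; negative binomial with r=7, p=0.08.
E[Y] = r / p = 7 / 0.08 = 87.500000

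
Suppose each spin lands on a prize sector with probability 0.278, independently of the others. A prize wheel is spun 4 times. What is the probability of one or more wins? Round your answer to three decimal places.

P(at least one) = 1 − P(none) = 1 − (1 − 0.278)^4
= 1 − 0.27174 = 0.72826

0.728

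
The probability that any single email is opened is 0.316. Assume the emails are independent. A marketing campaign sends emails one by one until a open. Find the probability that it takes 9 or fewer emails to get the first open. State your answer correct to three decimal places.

Y = number of emails to the first success; geometric, p = 0.316.
P(Y ≤ 9) = 1 − (1−p)^9 = 1 − 0.03277 = 0.96723

0.967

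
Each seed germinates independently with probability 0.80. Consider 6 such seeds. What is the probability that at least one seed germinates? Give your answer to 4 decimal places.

0.9999

P(at least one) = 1 − P(none) = 1 − (1 − 0.80)^6
= 1 − 0.000064 = 0.999936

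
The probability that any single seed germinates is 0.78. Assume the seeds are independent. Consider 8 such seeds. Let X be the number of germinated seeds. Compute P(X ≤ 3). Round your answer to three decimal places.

0.016

X ~ Binomial(8, 0.78); P(X ≤ 3) = Σ C(8,k) p^k (1−p)^(8−k) over k:
  k=0: C(8,0)·0.78^0·0.22^8 = 0.00001
  k=1: C(8,1)·0.78^1·0.22^7 = 0.00016
  k=2: C(8,2)·0.78^2·0.22^6 = 0.00193
  k=3: C(8,3)·0.78^3·0.22^5 = 0.01370
Total = 0.01579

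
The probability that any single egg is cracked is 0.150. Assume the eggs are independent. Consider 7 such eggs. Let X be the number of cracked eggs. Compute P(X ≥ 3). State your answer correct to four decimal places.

0.0738

X ~ Binomial(7, 0.15); P(X ≥ 3) = Σ C(7,k) p^k (1−p)^(7−k) over k:
  k=3: C(7,3)·0.15^3·0.85^4 = 0.061662
  k=4: C(7,4)·0.15^4·0.85^3 = 0.010882
  k=5: C(7,5)·0.15^5·0.85^2 = 0.001152
  k=6: C(7,6)·0.15^6·0.85^1 = 0.000068
  k=7: C(7,7)·0.15^7·0.85^0 = 0.000002
Total = 0.073765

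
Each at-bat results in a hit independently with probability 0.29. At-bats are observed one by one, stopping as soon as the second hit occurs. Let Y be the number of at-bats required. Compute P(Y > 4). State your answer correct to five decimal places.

Needing more than 4 at-bats ⇔ fewer than 2 successes in the first 4. With X ~ Binomial(4, 0.29), P(Y > 4) = P(X ≤ 1).
  k=0: C(4,0)·0.29^0·0.71^4 = 0.2541168
  k=1: C(4,1)·0.29^1·0.71^3 = 0.4151768
P(X ≤ 1) = 0.6692936

0.66929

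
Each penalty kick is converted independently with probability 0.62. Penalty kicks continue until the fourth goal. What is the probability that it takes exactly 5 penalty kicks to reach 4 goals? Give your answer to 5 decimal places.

0.22460

Y = trial on which the fourth success occurs; negative binomial, r=4, p=0.62.
P(Y=5) = C(4,3) · p^4 · (1−p)^1
= 4 · 0.14776 · 0.38 = 0.2246003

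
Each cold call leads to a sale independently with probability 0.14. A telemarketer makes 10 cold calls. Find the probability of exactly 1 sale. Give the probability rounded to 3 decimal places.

0.360

X ~ Binomial(n=10, p=0.14).
P(X=1) = C(10,1) · p^1 · (1−p)^9
= 10 · 0.14 · 0.25733 = 0.36026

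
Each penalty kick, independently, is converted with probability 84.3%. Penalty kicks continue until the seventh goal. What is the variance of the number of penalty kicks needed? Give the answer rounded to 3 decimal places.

1.546

Y = total penalty kicks until the seventh success; negative binomial with r=7, p=0.843.
Var(Y) = r(1−p)/p² = 7·0.157 / 0.843² = 1.54647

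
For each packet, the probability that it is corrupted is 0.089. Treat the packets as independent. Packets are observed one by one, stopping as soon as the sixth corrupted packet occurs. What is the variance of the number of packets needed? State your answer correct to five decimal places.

Y = total packets until the sixth success; negative binomial with r=6, p=0.089.
Var(Y) = r(1−p)/p² = 6·0.911 / 0.089² = 690.0643858

690.06439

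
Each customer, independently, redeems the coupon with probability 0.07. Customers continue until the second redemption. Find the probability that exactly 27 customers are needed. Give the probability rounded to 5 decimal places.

Y = trial on which the second success occurs; negative binomial, r=2, p=0.07.
P(Y=27) = C(26,1) · p^2 · (1−p)^25
= 26 · 0.0049 · 0.16296 = 0.0207608

0.02076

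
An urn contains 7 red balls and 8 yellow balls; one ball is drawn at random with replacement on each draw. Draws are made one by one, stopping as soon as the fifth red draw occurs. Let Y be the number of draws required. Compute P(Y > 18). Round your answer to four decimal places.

0.0302

Needing more than 18 draws ⇔ fewer than 5 successes in the first 18. With X ~ Binomial(18, 0.466667), P(Y > 18) = P(X ≤ 4).
  k=0: C(18,0)·0.466667^0·0.533333^18 = 0.000012
  k=1: C(18,1)·0.466667^1·0.533333^17 = 0.000192
  k=2: C(18,2)·0.466667^2·0.533333^16 = 0.001428
  k=3: C(18,3)·0.466667^3·0.533333^15 = 0.006663
  k=4: C(18,4)·0.466667^4·0.533333^14 = 0.021864
P(X ≤ 4) = 0.030159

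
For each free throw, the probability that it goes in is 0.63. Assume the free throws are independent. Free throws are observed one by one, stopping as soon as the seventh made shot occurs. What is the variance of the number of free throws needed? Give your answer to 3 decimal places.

6.526

Y = total free throws until the seventh success; negative binomial with r=7, p=0.63.
Var(Y) = r(1−p)/p² = 7·0.37 / 0.63² = 6.52557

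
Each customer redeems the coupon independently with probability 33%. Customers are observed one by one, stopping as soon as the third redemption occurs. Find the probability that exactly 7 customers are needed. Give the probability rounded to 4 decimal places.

0.1086

Y = trial on which the third success occurs; negative binomial, r=3, p=0.33.
P(Y=7) = C(6,2) · p^3 · (1−p)^4
= 15 · 0.035937 · 0.20151 = 0.108626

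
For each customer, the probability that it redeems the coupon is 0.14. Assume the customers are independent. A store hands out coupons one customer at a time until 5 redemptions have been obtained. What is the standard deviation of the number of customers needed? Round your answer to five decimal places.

Y = total customers until the fifth success; negative binomial with r=5, p=0.14.
SD(Y) = √[r(1−p)/p²] = √(219.3877551) = 14.8117438

14.81174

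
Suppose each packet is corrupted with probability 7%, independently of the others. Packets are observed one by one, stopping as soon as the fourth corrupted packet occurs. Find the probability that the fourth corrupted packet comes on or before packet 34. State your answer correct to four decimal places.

Finishing within 34 packets ⇔ at least 4 successes in the first 34. With X ~ Binomial(34, 0.07), P(Y ≤ 34) = 1 − P(X ≤ 3).
  k=0: C(34,0)·0.07^0·0.93^34 = 0.084805
  k=1: C(34,1)·0.07^1·0.93^33 = 0.217027
  k=2: C(34,2)·0.07^2·0.93^32 = 0.269534
  k=3: C(34,3)·0.07^3·0.93^31 = 0.216400
1 − 0.787766 = 0.212234

0.2122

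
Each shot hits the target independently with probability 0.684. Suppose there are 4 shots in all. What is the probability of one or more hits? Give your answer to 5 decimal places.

0.99003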